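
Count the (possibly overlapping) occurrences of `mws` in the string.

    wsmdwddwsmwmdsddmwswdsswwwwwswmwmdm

Sliding a length-3 window over the 35 characters (33 positions):
  position 17–19: mws

1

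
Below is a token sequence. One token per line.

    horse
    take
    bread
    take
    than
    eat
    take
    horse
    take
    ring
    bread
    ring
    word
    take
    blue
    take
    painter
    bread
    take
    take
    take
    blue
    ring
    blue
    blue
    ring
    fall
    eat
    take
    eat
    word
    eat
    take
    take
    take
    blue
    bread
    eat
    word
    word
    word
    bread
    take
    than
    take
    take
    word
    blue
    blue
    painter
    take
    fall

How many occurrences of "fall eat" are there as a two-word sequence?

Scanning the 51 overlapping bigram windows for "fall eat":
  position 27–28: fall eat

1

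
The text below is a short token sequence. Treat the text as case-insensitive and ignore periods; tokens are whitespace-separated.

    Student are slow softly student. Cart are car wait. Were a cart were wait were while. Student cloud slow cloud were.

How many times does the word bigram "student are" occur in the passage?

1

Scanning the 20 overlapping bigram windows for "student are":
  position 1–2: student are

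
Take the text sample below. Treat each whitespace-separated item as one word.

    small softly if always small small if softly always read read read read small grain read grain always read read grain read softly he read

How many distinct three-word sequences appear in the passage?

25 tokens → 23 trigram windows in total.
Repeated trigrams (each contributes count−1 duplicates):
  always read read: 2
  read read read: 2
2 duplicate windows → 23 − 2 = 21 distinct.

21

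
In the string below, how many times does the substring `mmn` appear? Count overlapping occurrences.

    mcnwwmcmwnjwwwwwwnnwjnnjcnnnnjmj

Sliding a length-3 window over the 32 characters (30 positions):
  (no match at any position)

0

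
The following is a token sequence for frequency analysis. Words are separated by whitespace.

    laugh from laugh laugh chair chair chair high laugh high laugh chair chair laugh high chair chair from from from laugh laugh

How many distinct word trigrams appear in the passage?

18

22 tokens → 20 trigram windows in total.
Repeated trigrams (each contributes count−1 duplicates):
  from laugh laugh: 2
  laugh chair chair: 2
2 duplicate windows → 20 − 2 = 18 distinct.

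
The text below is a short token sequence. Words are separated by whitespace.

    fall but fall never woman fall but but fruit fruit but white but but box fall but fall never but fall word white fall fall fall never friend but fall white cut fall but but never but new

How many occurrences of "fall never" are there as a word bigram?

Scanning the 37 overlapping bigram windows for "fall never":
  position 3–4: fall never
  position 18–19: fall never
  position 26–27: fall never

3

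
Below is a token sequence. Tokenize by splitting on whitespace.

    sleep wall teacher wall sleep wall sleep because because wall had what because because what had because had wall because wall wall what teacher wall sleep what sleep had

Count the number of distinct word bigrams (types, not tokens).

29 tokens → 28 bigram windows in total.
Repeated bigrams (each contributes count−1 duplicates):
  wall sleep: 3
  because because: 2
  because wall: 2
  sleep wall: 2
  teacher wall: 2
6 duplicate windows → 28 − 6 = 22 distinct.

22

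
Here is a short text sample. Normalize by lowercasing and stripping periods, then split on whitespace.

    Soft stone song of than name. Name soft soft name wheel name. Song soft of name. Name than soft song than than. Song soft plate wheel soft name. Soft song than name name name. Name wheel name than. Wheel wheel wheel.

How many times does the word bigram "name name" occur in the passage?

5

Scanning the 40 overlapping bigram windows for "name name":
  position 6–7: name name
  position 16–17: name name
  position 32–33: name name
  position 33–34: name name
  position 34–35: name name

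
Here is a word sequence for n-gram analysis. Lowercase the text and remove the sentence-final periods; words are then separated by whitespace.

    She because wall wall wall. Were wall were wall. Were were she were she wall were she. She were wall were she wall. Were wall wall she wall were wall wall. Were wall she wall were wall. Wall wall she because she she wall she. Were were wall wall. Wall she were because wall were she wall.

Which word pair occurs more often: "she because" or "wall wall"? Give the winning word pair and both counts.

"wall wall" (8 vs 2)

"she because": 2 occurrences
"wall wall": 8 occurrences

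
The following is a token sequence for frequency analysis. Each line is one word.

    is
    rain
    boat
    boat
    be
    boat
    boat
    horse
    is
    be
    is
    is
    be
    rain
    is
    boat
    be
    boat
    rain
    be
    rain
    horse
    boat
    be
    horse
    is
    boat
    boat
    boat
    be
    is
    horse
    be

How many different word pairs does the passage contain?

20

33 tokens → 32 bigram windows in total.
Repeated bigrams (each contributes count−1 duplicates):
  boat be: 4
  boat boat: 4
  be boat: 2
  be is: 2
  be rain: 2
  horse is: 2
  is be: 2
  is boat: 2
12 duplicate windows → 32 − 12 = 20 distinct.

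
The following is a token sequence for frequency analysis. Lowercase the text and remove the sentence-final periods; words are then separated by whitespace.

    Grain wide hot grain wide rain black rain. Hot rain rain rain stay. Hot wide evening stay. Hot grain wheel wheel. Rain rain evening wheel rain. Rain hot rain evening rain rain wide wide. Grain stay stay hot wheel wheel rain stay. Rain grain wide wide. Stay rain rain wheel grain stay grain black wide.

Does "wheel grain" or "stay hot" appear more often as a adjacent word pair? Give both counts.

"wheel grain": 1 occurrence
"stay hot": 3 occurrences

"stay hot" (3 vs 1)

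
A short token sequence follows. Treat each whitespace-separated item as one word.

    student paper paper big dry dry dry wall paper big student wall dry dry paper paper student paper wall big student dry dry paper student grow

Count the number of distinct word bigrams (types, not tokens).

26 tokens → 25 bigram windows in total.
Repeated bigrams (each contributes count−1 duplicates):
  dry dry: 4
  big student: 2
  dry paper: 2
  paper big: 2
  paper paper: 2
  paper student: 2
  student paper: 2
9 duplicate windows → 25 − 9 = 16 distinct.

16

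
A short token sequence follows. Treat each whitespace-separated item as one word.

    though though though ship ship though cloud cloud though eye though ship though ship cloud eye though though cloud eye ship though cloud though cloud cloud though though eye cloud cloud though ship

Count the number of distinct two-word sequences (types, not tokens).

33 tokens → 32 bigram windows in total.
Repeated bigrams (each contributes count−1 duplicates):
  cloud though: 4
  though cloud: 4
  though ship: 4
  though though: 4
  cloud cloud: 3
  ship though: 3
  cloud eye: 2
  eye though: 2
  … (1 more repeated)
19 duplicate windows → 32 − 19 = 13 distinct.

13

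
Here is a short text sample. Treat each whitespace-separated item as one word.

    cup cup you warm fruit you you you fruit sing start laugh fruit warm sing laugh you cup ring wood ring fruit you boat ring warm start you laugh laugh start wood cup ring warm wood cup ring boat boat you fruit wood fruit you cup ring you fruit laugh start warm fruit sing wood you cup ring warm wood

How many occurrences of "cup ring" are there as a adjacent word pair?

5

Scanning the 59 overlapping bigram windows for "cup ring":
  position 18–19: cup ring
  position 33–34: cup ring
  position 37–38: cup ring
  position 46–47: cup ring
  position 57–58: cup ring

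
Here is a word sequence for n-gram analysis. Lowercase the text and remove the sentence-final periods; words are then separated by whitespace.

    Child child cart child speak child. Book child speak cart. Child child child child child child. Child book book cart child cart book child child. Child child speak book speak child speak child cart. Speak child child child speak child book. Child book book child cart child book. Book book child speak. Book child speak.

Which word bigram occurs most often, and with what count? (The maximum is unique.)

Bigram frequencies (highest first):
  child child: 12
  child speak: 7
  book child: 6
  speak child: 5
  child book: 5
  child cart: 4
  … (8 more, each ≤ 4)

"child child", 12 times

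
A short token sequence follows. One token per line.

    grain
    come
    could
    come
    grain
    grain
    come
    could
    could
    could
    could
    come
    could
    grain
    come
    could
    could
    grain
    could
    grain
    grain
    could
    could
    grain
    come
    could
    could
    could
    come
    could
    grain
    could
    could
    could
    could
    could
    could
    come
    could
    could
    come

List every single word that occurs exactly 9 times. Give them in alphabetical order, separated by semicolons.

Unigram counts meeting the condition (exactly 9 times):
  come: 9
  grain: 9

come; grain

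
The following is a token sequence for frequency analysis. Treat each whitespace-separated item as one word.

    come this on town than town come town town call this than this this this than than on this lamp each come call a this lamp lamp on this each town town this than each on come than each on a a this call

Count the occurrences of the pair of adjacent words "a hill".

0

Scanning the 43 overlapping bigram windows for "a hill":
  (none found)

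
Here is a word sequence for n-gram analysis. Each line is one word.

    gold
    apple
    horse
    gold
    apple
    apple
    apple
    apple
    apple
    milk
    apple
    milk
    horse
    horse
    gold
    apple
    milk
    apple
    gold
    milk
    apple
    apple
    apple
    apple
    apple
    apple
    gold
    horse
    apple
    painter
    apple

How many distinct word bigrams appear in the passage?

14

31 tokens → 30 bigram windows in total.
Repeated bigrams (each contributes count−1 duplicates):
  apple apple: 9
  apple milk: 3
  gold apple: 3
  milk apple: 3
  apple gold: 2
  horse gold: 2
16 duplicate windows → 30 − 16 = 14 distinct.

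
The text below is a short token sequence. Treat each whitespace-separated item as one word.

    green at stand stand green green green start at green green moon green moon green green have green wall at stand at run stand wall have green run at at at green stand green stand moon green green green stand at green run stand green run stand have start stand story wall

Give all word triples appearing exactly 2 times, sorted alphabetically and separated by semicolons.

green green green; green moon green; green run stand; moon green green

Trigram counts meeting the condition (exactly 2 times):
  green green green: 2
  green moon green: 2
  green run stand: 2
  moon green green: 2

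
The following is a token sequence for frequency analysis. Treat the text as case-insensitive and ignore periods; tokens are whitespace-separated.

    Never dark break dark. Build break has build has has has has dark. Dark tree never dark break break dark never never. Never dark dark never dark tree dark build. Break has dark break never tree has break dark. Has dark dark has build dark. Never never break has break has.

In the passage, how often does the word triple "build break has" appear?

Scanning the 49 overlapping trigram windows for "build break has":
  position 5–7: build break has
  position 30–32: build break has

2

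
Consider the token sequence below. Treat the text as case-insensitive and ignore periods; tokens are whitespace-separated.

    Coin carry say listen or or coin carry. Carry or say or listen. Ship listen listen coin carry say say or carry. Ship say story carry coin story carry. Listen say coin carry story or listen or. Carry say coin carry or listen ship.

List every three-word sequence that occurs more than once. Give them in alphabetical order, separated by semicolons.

Trigram counts meeting the condition (more than once):
  coin carry say: 2
  or listen ship: 2
  say coin carry: 2

coin carry say; or listen ship; say coin carry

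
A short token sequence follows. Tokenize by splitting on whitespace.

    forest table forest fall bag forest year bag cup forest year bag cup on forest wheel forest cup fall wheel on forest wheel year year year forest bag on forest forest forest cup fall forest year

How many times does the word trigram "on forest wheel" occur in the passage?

2

Scanning the 34 overlapping trigram windows for "on forest wheel":
  position 14–16: on forest wheel
  position 21–23: on forest wheel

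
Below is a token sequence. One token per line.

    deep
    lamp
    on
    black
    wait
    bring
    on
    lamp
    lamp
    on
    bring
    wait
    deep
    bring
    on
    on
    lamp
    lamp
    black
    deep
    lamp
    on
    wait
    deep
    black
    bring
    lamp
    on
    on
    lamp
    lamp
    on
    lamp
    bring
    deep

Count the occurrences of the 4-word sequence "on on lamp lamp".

Scanning the 32 overlapping 4-gram windows for "on on lamp lamp":
  position 15–18: on on lamp lamp
  position 28–31: on on lamp lamp

2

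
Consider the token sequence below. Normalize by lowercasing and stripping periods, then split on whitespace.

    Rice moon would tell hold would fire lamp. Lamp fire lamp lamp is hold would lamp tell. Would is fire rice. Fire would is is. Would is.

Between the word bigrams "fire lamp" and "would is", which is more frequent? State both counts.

"would is" (3 vs 2)

"fire lamp": 2 occurrences
"would is": 3 occurrences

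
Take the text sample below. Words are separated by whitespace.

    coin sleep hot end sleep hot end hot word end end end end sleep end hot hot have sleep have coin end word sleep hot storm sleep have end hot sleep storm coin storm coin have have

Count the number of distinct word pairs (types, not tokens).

37 tokens → 36 bigram windows in total.
Repeated bigrams (each contributes count−1 duplicates):
  end end: 3
  end hot: 3
  sleep hot: 3
  end sleep: 2
  hot end: 2
  sleep have: 2
  storm coin: 2
10 duplicate windows → 36 − 10 = 26 distinct.

26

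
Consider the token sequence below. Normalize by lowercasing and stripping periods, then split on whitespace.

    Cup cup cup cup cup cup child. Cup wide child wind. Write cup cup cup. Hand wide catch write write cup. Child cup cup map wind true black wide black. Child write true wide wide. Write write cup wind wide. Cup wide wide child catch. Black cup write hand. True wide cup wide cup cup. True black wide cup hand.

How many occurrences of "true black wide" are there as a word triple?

Scanning the 58 overlapping trigram windows for "true black wide":
  position 27–29: true black wide
  position 56–58: true black wide

2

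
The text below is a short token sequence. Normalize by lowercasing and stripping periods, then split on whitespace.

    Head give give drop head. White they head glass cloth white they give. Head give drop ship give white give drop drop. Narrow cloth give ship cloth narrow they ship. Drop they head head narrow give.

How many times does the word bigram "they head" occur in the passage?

2

Scanning the 35 overlapping bigram windows for "they head":
  position 7–8: they head
  position 32–33: they head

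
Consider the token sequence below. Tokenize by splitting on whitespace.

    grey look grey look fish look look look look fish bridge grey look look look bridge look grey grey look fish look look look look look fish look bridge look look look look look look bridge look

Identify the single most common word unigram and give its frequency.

"look", 24 times

Unigram frequencies (highest first):
  look: 24
  grey: 5
  fish: 4
  bridge: 4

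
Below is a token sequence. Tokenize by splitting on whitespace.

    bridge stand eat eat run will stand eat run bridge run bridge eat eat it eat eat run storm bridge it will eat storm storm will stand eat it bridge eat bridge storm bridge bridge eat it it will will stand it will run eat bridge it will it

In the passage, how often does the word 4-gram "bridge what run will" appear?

Scanning the 46 overlapping 4-gram windows for "bridge what run will":
  (none found)

0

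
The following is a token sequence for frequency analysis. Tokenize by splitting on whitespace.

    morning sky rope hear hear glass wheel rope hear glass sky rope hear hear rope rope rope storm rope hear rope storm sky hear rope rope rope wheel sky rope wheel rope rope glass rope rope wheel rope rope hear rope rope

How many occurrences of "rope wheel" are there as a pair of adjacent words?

Scanning the 41 overlapping bigram windows for "rope wheel":
  position 27–28: rope wheel
  position 30–31: rope wheel
  position 36–37: rope wheel

3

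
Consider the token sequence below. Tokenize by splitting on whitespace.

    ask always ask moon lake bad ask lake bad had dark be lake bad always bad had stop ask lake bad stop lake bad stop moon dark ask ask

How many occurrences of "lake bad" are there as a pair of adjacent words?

Scanning the 28 overlapping bigram windows for "lake bad":
  position 5–6: lake bad
  position 8–9: lake bad
  position 13–14: lake bad
  position 20–21: lake bad
  position 23–24: lake bad

5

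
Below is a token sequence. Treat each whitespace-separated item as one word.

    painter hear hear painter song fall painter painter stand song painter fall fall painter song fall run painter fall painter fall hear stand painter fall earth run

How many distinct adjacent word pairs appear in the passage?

27 tokens → 26 bigram windows in total.
Repeated bigrams (each contributes count−1 duplicates):
  painter fall: 4
  fall painter: 3
  painter song: 2
  song fall: 2
7 duplicate windows → 26 − 7 = 19 distinct.

19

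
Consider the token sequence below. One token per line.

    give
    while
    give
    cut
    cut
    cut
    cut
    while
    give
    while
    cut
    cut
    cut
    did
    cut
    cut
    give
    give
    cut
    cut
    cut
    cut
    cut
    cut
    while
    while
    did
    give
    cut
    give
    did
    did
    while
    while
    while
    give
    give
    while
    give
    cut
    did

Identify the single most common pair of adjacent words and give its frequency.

"cut cut", 11 times

Bigram frequencies (highest first):
  cut cut: 11
  while give: 4
  give cut: 4
  give while: 3
  while while: 3
  cut while: 2
  … (10 more, each ≤ 2)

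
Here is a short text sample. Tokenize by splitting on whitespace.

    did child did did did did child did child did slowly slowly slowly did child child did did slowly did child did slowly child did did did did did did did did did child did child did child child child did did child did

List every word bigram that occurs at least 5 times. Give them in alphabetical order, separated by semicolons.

child did; did child; did did

Bigram counts meeting the condition (at least 5 times):
  child did: 10
  did child: 9
  did did: 13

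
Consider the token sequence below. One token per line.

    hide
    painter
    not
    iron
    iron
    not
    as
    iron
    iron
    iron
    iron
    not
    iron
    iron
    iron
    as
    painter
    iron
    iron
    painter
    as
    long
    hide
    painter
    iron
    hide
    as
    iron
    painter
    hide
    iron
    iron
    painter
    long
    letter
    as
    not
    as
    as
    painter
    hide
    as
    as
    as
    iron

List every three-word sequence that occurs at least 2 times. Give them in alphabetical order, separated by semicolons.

Trigram counts meeting the condition (at least 2 times):
  iron iron iron: 3
  iron iron not: 2
  iron iron painter: 2
  not iron iron: 2

iron iron iron; iron iron not; iron iron painter; not iron iron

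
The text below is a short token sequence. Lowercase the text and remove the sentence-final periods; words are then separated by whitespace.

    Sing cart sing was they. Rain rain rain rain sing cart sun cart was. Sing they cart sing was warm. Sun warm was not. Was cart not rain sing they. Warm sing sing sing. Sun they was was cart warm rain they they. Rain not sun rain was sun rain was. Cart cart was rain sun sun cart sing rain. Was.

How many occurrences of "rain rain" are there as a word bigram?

Scanning the 60 overlapping bigram windows for "rain rain":
  position 6–7: rain rain
  position 7–8: rain rain
  position 8–9: rain rain

3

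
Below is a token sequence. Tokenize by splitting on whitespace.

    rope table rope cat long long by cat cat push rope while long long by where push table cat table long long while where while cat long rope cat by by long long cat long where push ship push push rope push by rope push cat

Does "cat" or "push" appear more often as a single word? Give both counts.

"cat": 8 occurrences
"push": 7 occurrences

"cat" (8 vs 7)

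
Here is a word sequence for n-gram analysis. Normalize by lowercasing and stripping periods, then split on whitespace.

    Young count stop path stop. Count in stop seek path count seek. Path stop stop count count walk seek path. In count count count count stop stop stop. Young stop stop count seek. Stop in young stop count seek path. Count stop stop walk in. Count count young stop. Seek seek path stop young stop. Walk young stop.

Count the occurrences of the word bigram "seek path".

Scanning the 57 overlapping bigram windows for "seek path":
  position 9–10: seek path
  position 12–13: seek path
  position 19–20: seek path
  position 39–40: seek path
  position 51–52: seek path

5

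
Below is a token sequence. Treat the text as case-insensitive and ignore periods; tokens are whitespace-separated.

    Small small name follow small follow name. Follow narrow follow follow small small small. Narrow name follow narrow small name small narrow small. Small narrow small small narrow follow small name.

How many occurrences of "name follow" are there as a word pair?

Scanning the 30 overlapping bigram windows for "name follow":
  position 3–4: name follow
  position 7–8: name follow
  position 16–17: name follow

3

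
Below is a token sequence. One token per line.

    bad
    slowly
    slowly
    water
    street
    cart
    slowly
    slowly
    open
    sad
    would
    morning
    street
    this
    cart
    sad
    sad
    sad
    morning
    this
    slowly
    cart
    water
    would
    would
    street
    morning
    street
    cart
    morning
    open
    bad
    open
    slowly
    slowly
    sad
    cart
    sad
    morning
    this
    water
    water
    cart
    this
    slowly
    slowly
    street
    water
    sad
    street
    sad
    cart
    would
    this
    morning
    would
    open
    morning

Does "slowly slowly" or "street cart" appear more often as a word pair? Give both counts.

"slowly slowly" (4 vs 2)

"slowly slowly": 4 occurrences
"street cart": 2 occurrences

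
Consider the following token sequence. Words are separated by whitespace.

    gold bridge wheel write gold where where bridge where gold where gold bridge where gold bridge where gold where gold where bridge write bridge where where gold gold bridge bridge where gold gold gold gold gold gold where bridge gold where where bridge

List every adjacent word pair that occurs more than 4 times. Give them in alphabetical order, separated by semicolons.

Bigram counts meeting the condition (more than 4 times):
  bridge where: 5
  gold gold: 6
  gold where: 6
  where gold: 7

bridge where; gold gold; gold where; where gold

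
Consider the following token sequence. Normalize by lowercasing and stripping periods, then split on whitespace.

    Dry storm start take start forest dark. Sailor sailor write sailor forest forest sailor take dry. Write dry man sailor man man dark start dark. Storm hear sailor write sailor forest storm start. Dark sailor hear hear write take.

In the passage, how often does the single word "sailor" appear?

Scanning the 39 tokens for "sailor":
  position 8: sailor
  position 9: sailor
  position 11: sailor
  position 14: sailor
  position 20: sailor
  position 28: sailor
  position 30: sailor
  position 35: sailor

8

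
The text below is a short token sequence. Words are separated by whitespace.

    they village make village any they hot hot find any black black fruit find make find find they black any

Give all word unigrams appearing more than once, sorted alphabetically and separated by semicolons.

Unigram counts meeting the condition (more than once):
  any: 3
  black: 3
  find: 4
  hot: 2
  make: 2
  they: 3
  village: 2

any; black; find; hot; make; they; village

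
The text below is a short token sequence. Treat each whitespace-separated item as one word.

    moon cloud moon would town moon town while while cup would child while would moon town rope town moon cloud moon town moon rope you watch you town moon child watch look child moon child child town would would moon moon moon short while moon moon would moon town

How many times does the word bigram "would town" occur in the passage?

Scanning the 48 overlapping bigram windows for "would town":
  position 4–5: would town

1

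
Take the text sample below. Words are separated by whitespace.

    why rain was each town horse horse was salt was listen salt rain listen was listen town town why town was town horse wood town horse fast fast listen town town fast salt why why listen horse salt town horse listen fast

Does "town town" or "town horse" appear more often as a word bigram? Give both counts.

"town town": 2 occurrences
"town horse": 4 occurrences

"town horse" (4 vs 2)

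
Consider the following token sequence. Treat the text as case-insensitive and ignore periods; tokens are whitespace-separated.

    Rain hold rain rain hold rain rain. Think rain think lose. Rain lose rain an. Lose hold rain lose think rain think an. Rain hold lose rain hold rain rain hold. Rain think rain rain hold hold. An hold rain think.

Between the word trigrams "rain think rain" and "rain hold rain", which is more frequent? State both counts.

"rain think rain": 2 occurrences
"rain hold rain": 4 occurrences

"rain hold rain" (4 vs 2)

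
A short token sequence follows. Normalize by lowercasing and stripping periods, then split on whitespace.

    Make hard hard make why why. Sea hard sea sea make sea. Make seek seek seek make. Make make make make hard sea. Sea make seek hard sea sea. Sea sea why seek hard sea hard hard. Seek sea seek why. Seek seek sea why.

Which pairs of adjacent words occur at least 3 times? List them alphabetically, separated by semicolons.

hard sea; make make; sea make; sea sea; seek seek

Bigram counts meeting the condition (at least 3 times):
  hard sea: 4
  make make: 4
  sea make: 3
  sea sea: 5
  seek seek: 3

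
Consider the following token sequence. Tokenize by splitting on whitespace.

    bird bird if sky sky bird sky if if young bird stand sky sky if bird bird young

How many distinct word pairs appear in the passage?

14

18 tokens → 17 bigram windows in total.
Repeated bigrams (each contributes count−1 duplicates):
  bird bird: 2
  sky if: 2
  sky sky: 2
3 duplicate windows → 17 − 3 = 14 distinct.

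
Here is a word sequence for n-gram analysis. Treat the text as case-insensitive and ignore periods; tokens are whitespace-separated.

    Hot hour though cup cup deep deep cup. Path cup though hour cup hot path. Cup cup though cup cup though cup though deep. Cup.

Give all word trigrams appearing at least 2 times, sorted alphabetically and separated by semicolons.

Trigram counts meeting the condition (at least 2 times):
  cup cup though: 2
  cup though cup: 2
  though cup cup: 2

cup cup though; cup though cup; though cup cup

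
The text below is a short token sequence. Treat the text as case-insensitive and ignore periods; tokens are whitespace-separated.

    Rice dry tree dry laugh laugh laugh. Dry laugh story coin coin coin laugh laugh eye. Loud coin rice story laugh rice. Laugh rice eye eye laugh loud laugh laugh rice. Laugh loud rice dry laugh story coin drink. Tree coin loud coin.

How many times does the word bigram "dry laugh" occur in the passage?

Scanning the 42 overlapping bigram windows for "dry laugh":
  position 4–5: dry laugh
  position 8–9: dry laugh
  position 35–36: dry laugh

3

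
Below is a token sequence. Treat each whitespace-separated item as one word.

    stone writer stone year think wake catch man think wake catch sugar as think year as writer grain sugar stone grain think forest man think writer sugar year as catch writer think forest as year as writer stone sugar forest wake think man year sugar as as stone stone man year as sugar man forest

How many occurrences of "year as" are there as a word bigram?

Scanning the 54 overlapping bigram windows for "year as":
  position 15–16: year as
  position 28–29: year as
  position 35–36: year as
  position 51–52: year as

4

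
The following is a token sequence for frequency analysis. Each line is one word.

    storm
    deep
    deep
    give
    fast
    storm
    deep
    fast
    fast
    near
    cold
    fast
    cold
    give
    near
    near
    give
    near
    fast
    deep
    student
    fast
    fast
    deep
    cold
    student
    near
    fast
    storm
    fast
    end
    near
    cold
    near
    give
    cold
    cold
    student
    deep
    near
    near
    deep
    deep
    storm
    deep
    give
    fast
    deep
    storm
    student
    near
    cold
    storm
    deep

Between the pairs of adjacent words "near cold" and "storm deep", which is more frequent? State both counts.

"storm deep" (4 vs 3)

"near cold": 3 occurrences
"storm deep": 4 occurrences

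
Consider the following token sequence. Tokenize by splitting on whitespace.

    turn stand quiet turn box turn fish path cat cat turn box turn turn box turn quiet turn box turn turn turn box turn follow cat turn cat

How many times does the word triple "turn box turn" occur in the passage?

5

Scanning the 26 overlapping trigram windows for "turn box turn":
  position 4–6: turn box turn
  position 11–13: turn box turn
  position 14–16: turn box turn
  position 18–20: turn box turn
  position 22–24: turn box turn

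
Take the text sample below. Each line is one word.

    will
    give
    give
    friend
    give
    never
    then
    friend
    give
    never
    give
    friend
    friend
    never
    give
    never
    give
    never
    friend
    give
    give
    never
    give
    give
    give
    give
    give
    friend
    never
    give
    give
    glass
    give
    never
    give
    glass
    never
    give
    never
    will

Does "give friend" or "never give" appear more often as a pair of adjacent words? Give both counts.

"give friend": 3 occurrences
"never give": 7 occurrences

"never give" (7 vs 3)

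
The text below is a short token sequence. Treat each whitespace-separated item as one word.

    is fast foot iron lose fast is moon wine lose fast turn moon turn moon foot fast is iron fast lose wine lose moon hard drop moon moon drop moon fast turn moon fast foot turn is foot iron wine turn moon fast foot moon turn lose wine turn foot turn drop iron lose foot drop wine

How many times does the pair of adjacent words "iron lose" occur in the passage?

2

Scanning the 56 overlapping bigram windows for "iron lose":
  position 4–5: iron lose
  position 53–54: iron lose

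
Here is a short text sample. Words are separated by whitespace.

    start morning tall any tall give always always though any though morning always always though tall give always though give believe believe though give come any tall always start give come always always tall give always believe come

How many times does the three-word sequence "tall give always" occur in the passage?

3

Scanning the 36 overlapping trigram windows for "tall give always":
  position 5–7: tall give always
  position 16–18: tall give always
  position 34–36: tall give always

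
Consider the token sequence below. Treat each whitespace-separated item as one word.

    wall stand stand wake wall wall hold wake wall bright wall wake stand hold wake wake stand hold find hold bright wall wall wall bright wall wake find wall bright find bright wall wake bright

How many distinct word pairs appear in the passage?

35 tokens → 34 bigram windows in total.
Repeated bigrams (each contributes count−1 duplicates):
  bright wall: 4
  wall bright: 3
  wall wake: 3
  wall wall: 3
  hold wake: 2
  stand hold: 2
  wake stand: 2
  wake wall: 2
13 duplicate windows → 34 − 13 = 21 distinct.

21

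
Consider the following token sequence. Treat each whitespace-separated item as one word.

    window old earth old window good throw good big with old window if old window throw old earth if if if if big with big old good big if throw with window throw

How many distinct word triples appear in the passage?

30

33 tokens → 31 trigram windows in total.
Repeated trigrams (each contributes count−1 duplicates):
  if if if: 2
1 duplicate windows → 31 − 1 = 30 distinct.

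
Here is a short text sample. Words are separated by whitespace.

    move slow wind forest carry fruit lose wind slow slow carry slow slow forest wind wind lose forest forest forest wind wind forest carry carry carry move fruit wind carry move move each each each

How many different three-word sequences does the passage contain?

35 tokens → 33 trigram windows in total.
Repeated trigrams (each contributes count−1 duplicates):
  forest wind wind: 2
  wind forest carry: 2
2 duplicate windows → 33 − 2 = 31 distinct.

31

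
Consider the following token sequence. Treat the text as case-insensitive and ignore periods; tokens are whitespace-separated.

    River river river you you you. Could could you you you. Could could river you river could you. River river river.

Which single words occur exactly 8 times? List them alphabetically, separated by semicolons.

Unigram counts meeting the condition (exactly 8 times):
  river: 8
  you: 8

river; you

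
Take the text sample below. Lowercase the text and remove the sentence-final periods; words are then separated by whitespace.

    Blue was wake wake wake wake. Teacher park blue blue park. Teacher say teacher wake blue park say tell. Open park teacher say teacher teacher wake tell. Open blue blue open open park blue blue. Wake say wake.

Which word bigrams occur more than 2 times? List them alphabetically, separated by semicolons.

blue blue; wake wake

Bigram counts meeting the condition (more than 2 times):
  blue blue: 3
  wake wake: 3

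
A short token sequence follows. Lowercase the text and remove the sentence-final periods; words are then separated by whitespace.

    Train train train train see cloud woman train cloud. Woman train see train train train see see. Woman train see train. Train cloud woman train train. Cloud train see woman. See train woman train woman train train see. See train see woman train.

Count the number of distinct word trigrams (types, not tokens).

25

43 tokens → 41 trigram windows in total.
Repeated trigrams (each contributes count−1 duplicates):
  cloud woman train: 3
  train train see: 3
  train train train: 3
  see train train: 2
  see woman train: 2
  train cloud woman: 2
  train see see: 2
  train see train: 2
  … (5 more repeated)
16 duplicate windows → 41 − 16 = 25 distinct.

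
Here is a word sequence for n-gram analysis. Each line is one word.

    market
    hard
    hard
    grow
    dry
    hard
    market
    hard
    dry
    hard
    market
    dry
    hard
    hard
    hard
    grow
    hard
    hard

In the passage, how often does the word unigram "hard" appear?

Scanning the 18 tokens for "hard":
  position 2: hard
  position 3: hard
  position 6: hard
  position 8: hard
  position 10: hard
  position 13: hard
  position 14: hard
  position 15: hard
  position 17: hard
  position 18: hard

10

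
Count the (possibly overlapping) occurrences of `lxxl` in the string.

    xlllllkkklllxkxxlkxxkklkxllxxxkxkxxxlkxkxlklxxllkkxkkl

1

Sliding a length-4 window over the 54 characters (51 positions):
  position 44–47: lxxl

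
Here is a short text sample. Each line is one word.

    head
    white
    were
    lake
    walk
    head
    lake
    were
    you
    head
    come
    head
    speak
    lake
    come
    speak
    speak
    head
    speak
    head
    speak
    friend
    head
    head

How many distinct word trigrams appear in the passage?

21

24 tokens → 22 trigram windows in total.
Repeated trigrams (each contributes count−1 duplicates):
  speak head speak: 2
1 duplicate windows → 22 − 1 = 21 distinct.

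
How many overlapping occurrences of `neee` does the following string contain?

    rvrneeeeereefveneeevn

Sliding a length-4 window over the 21 characters (18 positions):
  position 4–7: neee
  position 16–19: neee

2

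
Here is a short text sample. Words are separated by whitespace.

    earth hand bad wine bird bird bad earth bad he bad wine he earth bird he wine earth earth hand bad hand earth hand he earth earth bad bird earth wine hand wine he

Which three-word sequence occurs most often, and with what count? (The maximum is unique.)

Trigram frequencies (highest first):
  earth hand bad: 2
  hand bad wine: 1
  bad wine bird: 1
  wine bird bird: 1
  bird bird bad: 1
  bird bad earth: 1
  … (25 more, each ≤ 1)

"earth hand bad", 2 times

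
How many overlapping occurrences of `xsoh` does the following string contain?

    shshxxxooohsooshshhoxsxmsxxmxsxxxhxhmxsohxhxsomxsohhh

Sliding a length-4 window over the 53 characters (50 positions):
  position 38–41: xsoh
  position 48–51: xsoh

2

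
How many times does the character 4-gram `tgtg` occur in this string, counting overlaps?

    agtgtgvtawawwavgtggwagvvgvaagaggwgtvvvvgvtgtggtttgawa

2

Sliding a length-4 window over the 53 characters (50 positions):
  position 3–6: tgtg
  position 42–45: tgtg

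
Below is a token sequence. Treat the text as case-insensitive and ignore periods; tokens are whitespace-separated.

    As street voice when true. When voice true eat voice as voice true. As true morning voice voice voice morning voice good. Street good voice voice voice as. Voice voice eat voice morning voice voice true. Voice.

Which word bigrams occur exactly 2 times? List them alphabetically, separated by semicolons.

Bigram counts meeting the condition (exactly 2 times):
  as voice: 2
  eat voice: 2
  voice as: 2
  voice morning: 2

as voice; eat voice; voice as; voice morning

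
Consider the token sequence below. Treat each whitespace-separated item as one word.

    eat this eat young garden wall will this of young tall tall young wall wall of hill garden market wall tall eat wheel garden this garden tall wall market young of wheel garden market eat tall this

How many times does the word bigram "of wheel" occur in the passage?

Scanning the 36 overlapping bigram windows for "of wheel":
  position 31–32: of wheel

1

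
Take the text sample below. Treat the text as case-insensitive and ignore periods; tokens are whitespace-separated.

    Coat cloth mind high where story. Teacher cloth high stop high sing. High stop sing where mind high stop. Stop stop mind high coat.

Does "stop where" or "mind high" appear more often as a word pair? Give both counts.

"mind high" (3 vs 0)

"stop where": 0 occurrences
"mind high": 3 occurrences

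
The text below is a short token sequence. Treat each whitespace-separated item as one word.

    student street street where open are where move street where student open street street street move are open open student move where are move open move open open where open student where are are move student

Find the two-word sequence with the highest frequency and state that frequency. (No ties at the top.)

"street street", 3 times

Bigram frequencies (highest first):
  street street: 3
  street where: 2
  where open: 2
  open open: 2
  open student: 2
  where are: 2
  … (20 more, each ≤ 2)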